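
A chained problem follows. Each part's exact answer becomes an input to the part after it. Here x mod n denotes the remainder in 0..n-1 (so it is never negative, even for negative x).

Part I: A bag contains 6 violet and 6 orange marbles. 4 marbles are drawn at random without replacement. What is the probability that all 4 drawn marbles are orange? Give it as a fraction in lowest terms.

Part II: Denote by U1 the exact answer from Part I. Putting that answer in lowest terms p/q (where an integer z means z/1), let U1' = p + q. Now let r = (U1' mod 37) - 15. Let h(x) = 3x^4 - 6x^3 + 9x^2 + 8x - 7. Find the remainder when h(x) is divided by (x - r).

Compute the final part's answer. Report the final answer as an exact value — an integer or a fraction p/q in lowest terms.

Part I: total draws C(12,4) = 495; favorable C(6,4) = 15; P = 1/33; answer 1/33
Part II: U1 = 1/33; threaded value p + q = 34; r = 19; remainder = value at the root: 3*(19)^4 - 6*(19)^3 + 9*(19)^2 + 8*(19)^1 - 7 = (390963) + (-41154) + (3249) + (152) + (-7) = 353203; answer 353203

353203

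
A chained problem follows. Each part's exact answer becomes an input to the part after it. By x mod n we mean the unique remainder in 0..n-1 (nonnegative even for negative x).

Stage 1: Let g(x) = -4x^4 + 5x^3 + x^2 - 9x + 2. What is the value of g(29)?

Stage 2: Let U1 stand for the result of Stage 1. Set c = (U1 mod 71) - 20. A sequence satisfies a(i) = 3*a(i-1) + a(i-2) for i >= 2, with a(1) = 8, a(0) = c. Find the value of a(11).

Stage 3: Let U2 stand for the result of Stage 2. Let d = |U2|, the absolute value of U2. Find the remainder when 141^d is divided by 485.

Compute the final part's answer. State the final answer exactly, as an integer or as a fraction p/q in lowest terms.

226

Stage 1: -4*(29)^4 + 5*(29)^3 + 1*(29)^2 - 9*(29)^1 + 2 = (-2829124) + (121945) + (841) + (-261) + (2) = -2706597; answer -2706597
Stage 2: U1 = -2706597; c = 45; a(2) = 3*(8) + 1*(45) = 69; iterating: a(2)=69, a(3)=215, a(4)=714, a(5)=2357, a(6)=7785, a(7)=25712, a(8)=84921, a(9)=280475, a(10)=926346, a(11)=3059513; answer 3059513
Stage 3: U2 = 3059513; d = 3059513; squarings mod 485: 141^1=141, 141^2=481, 141^4=16, 141^8=256, 141^16=61, 141^32=326, 141^64=61, 141^128=326, 141^256=61, 141^512=326, 141^1024=61, 141^2048=326, 141^4096=61, 141^8192=326, 141^16384=61, 141^32768=326, 141^65536=61, 141^131072=326, 141^262144=61, 141^524288=326, 141^1048576=61, 141^2097152=326; 141^3059513 = 141^1 * 141^8 * 141^16 * 141^32 * 141^256 * 141^512 * 141^1024 * 141^2048 * 141^8192 * 141^32768 * 141^131072 * 141^262144 * 141^524288 * 141^2097152 = 226 (mod 485); answer 226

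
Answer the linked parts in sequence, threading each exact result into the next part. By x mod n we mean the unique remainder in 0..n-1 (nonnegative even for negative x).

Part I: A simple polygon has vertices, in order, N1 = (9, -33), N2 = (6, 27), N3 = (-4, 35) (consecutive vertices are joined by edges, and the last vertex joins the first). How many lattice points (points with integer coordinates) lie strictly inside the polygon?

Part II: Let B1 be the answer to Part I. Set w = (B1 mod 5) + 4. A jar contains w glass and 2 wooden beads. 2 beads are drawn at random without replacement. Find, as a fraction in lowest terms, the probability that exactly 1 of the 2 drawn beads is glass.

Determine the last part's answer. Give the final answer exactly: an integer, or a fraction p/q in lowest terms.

10/21

Part I: cross terms: (9*27 - 6*-33)=441, (6*35 - -4*27)=318, (-4*-33 - 9*35)=-183; twice the area = |576| = 576; area = 288; boundary points = 3 + 2 + 1 = 6; strictly interior points = area - boundary/2 + 1 = 286; answer 286
Part II: B1 = 286; w = 5; total draws C(7,2) = 21; favorable C(5,1)*C(2,1) = 10; P = 10/21; answer 10/21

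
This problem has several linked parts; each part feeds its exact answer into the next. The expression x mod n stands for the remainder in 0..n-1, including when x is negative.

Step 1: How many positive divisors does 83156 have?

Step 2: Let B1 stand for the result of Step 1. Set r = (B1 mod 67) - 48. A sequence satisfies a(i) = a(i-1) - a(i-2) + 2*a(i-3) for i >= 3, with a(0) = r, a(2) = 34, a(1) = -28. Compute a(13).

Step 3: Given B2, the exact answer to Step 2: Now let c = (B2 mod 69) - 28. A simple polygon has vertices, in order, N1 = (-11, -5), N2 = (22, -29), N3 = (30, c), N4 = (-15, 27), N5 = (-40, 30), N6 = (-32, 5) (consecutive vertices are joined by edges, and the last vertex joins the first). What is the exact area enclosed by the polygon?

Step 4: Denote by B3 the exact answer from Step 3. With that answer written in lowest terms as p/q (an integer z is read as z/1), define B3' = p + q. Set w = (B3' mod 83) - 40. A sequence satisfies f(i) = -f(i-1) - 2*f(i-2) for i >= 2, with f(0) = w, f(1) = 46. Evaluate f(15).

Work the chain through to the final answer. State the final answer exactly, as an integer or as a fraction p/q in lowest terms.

Step 1: 83156 = 2^2 * 20789; number of divisors = (2+1) * (1+1) = 6; answer 6
Step 2: B1 = 6; r = -42; a(3) = 1*(34) - 1*(-28) + 2*(-42) = -22; iterating: a(3)=-22, a(4)=-112, a(5)=-22, a(6)=46, a(7)=-156, a(8)=-246, a(9)=2, a(10)=-64, a(11)=-558, a(12)=-490, a(13)=-60; answer -60
Step 3: B2 = -60; c = -19; cross terms: (-11*-29 - 22*-5)=429, (22*-19 - 30*-29)=452, (30*27 - -15*-19)=525, (-15*30 - -40*27)=630, (-40*5 - -32*30)=760, (-32*-5 - -11*5)=215; twice the area = |3011| = 3011; area = 3011/2; answer 3011/2
Step 4: B3 = 3011/2; threaded value p + q = 3013; w = -15; f(2) = -1*(46) - 2*(-15) = -16; iterating: f(2)=-16, f(3)=-76, f(4)=108, f(5)=44, f(6)=-260, f(7)=172, f(8)=348, f(9)=-692, f(10)=-4, f(11)=1388, f(12)=-1380, f(13)=-1396, f(14)=4156, f(15)=-1364; answer -1364

-1364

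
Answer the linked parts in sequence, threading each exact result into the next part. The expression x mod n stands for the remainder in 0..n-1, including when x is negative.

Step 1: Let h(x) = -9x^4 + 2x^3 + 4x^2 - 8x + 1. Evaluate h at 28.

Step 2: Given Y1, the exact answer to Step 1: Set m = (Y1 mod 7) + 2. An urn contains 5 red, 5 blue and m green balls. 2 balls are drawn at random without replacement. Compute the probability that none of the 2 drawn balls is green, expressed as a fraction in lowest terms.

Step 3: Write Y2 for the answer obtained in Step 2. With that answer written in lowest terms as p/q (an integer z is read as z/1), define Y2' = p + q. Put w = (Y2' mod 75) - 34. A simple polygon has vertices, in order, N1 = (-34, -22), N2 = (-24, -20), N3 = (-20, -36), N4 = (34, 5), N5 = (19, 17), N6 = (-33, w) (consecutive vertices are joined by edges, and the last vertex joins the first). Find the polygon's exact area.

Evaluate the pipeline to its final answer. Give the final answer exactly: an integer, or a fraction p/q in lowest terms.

3881/2

Step 1: -9*(28)^4 + 2*(28)^3 + 4*(28)^2 - 8*(28)^1 + 1 = (-5531904) + (43904) + (3136) + (-224) + (1) = -5485087; answer -5485087
Step 2: Y1 = -5485087; m = 3; total draws C(13,2) = 78; favorable C(10,2) = 45; P = 15/26; answer 15/26
Step 3: Y2 = 15/26; threaded value p + q = 41; w = 7; cross terms: (-34*-20 - -24*-22)=152, (-24*-36 - -20*-20)=464, (-20*5 - 34*-36)=1124, (34*17 - 19*5)=483, (19*7 - -33*17)=694, (-33*-22 - -34*7)=964; twice the area = |3881| = 3881; area = 3881/2; answer 3881/2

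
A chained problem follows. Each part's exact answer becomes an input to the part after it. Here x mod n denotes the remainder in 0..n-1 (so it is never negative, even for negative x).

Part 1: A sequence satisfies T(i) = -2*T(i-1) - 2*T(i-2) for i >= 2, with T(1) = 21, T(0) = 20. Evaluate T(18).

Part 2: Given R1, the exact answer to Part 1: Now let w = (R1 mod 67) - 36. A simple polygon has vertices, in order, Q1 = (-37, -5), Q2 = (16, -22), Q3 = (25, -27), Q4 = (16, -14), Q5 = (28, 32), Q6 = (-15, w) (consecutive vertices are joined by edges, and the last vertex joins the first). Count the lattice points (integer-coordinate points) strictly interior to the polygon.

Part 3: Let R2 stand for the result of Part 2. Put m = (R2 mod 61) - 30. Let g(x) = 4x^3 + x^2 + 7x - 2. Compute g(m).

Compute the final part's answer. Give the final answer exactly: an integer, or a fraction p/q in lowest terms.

-19484

Part 1: T(2) = -2*(21) - 2*(20) = -82; iterating: T(2)=-82, T(3)=122, T(4)=-80, T(5)=-84, T(6)=328, T(7)=-488, T(8)=320, T(9)=336, T(10)=-1312, T(11)=1952, T(12)=-1280, T(13)=-1344, T(14)=5248, T(15)=-7808, T(16)=5120, T(17)=5376, T(18)=-20992; answer -20992
Part 2: R1 = -20992; w = 10; cross terms: (-37*-22 - 16*-5)=894, (16*-27 - 25*-22)=118, (25*-14 - 16*-27)=82, (16*32 - 28*-14)=904, (28*10 - -15*32)=760, (-15*-5 - -37*10)=445; twice the area = |3203| = 3203; area = 3203/2; boundary points = 1 + 1 + 1 + 2 + 1 + 1 = 7; strictly interior points = area - boundary/2 + 1 = 1599; answer 1599
Part 3: R2 = 1599; m = -17; 4*(-17)^3 + 1*(-17)^2 + 7*(-17)^1 - 2 = (-19652) + (289) + (-119) + (-2) = -19484; answer -19484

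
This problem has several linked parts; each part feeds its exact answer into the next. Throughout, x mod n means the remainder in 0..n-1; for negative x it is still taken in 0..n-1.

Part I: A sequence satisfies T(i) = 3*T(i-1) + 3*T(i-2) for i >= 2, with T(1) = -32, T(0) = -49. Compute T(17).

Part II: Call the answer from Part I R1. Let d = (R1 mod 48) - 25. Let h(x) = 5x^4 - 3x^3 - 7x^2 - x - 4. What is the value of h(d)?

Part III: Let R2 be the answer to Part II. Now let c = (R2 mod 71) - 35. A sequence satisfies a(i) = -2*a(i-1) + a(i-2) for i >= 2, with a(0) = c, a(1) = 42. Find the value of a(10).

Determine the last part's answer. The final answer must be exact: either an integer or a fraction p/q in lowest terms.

-119576

Part I: T(2) = 3*(-32) + 3*(-49) = -243; iterating: T(2)=-243, T(3)=-825, T(4)=-3204, T(5)=-12087, T(6)=-45873, T(7)=-173880, T(8)=-659259, T(9)=-2499417, T(10)=-9476028, T(11)=-35926335, T(12)=-136207089, T(13)=-516400272, T(14)=-1957822083, T(15)=-7422667065, T(16)=-28141467444, T(17)=-106692403527; answer -106692403527
Part II: R1 = -106692403527; d = -16; 5*(-16)^4 - 3*(-16)^3 - 7*(-16)^2 - 1*(-16)^1 - 4 = (327680) + (12288) + (-1792) + (16) + (-4) = 338188; answer 338188
Part III: R2 = 338188; c = -20; a(2) = -2*(42) + 1*(-20) = -104; iterating: a(2)=-104, a(3)=250, a(4)=-604, a(5)=1458, a(6)=-3520, a(7)=8498, a(8)=-20516, a(9)=49530, a(10)=-119576; answer -119576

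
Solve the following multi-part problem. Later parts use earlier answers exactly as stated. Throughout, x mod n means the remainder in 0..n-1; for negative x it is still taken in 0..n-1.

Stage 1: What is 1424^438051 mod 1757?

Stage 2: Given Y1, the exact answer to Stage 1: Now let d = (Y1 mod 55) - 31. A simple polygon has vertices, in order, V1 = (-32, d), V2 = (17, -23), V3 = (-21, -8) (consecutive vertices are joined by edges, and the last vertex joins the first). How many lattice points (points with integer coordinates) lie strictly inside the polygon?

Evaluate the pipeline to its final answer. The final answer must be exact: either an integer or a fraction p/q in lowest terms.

Stage 1: squarings mod 1757: 1424^1=1424, 1424^2=198, 1424^4=550, 1424^8=296, 1424^16=1523, 1424^32=289, 1424^64=942, 1424^128=79, 1424^256=970, 1424^512=905, 1424^1024=263, 1424^2048=646, 1424^4096=907, 1424^8192=373, 1424^16384=326, 1424^32768=856, 1424^65536=67, 1424^131072=975, 1424^262144=88; 1424^438051 = 1424^1 * 1424^2 * 1424^32 * 1424^256 * 1424^512 * 1424^1024 * 1424^2048 * 1424^8192 * 1424^32768 * 1424^131072 * 1424^262144 = 1336 (mod 1757); answer 1336
Stage 2: Y1 = 1336; d = -15; cross terms: (-32*-23 - 17*-15)=991, (17*-8 - -21*-23)=-619, (-21*-15 - -32*-8)=59; twice the area = |431| = 431; area = 431/2; boundary points = 1 + 1 + 1 = 3; strictly interior points = area - boundary/2 + 1 = 215; answer 215

215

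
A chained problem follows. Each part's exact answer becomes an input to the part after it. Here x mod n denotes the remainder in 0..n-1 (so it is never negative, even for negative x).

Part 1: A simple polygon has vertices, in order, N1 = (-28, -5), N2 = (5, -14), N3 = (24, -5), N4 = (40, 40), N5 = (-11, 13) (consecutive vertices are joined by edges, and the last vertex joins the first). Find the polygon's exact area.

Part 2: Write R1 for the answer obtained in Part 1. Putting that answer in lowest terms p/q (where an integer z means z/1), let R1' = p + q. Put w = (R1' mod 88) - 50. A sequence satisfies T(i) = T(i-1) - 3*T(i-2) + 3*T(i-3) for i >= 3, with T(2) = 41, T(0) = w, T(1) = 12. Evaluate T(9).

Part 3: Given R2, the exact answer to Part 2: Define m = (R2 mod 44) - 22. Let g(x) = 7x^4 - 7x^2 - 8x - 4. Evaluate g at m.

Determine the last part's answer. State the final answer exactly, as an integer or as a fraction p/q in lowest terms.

732416

Part 1: cross terms: (-28*-14 - 5*-5)=417, (5*-5 - 24*-14)=311, (24*40 - 40*-5)=1160, (40*13 - -11*40)=960, (-11*-5 - -28*13)=419; twice the area = |3267| = 3267; area = 3267/2; answer 3267/2
Part 2: R1 = 3267/2; threaded value p + q = 3269; w = -37; T(3) = 1*(41) - 3*(12) + 3*(-37) = -106; iterating: T(3)=-106, T(4)=-193, T(5)=248, T(6)=509, T(7)=-814, T(8)=-1597, T(9)=2372; answer 2372
Part 3: R2 = 2372; m = 18; 7*(18)^4 - 7*(18)^2 - 8*(18)^1 - 4 = (734832) + (-2268) + (-144) + (-4) = 732416; answer 732416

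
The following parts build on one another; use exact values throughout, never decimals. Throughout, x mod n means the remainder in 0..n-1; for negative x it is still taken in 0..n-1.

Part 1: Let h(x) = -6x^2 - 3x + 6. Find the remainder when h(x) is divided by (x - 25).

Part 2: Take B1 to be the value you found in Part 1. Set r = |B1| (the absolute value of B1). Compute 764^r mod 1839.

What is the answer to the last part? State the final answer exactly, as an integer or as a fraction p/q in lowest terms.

926

Part 1: remainder = value at the root: -6*(25)^2 - 3*(25)^1 + 6 = (-3750) + (-75) + (6) = -3819; answer -3819
Part 2: B1 = -3819; r = 3819; squarings mod 1839: 764^1=764, 764^2=733, 764^4=301, 764^8=490, 764^16=1030, 764^32=1636, 764^64=751, 764^128=1267, 764^256=1681, 764^512=1057, 764^1024=976, 764^2048=1813; 764^3819 = 764^1 * 764^2 * 764^8 * 764^32 * 764^64 * 764^128 * 764^512 * 764^1024 * 764^2048 = 926 (mod 1839); answer 926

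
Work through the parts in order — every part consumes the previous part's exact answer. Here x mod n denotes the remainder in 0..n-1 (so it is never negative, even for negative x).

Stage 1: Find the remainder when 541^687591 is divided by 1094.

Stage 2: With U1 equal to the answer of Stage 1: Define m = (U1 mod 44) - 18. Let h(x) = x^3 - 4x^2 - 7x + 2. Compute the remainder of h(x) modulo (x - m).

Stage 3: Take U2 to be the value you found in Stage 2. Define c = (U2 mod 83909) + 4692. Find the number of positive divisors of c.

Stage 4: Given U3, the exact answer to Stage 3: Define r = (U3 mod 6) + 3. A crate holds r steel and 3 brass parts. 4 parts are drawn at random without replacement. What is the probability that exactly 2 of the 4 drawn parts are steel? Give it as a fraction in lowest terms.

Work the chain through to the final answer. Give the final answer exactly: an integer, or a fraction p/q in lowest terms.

Stage 1: squarings mod 1094: 541^1=541, 541^2=583, 541^4=749, 541^8=873, 541^16=705, 541^32=349, 541^64=367, 541^128=127, 541^256=813, 541^512=193, 541^1024=53, 541^2048=621, 541^4096=553, 541^8192=583, 541^16384=749, 541^32768=873, 541^65536=705, 541^131072=349, 541^262144=367, 541^524288=127; 541^687591 = 541^1 * 541^2 * 541^4 * 541^32 * 541^64 * 541^128 * 541^256 * 541^1024 * 541^2048 * 541^4096 * 541^8192 * 541^16384 * 541^131072 * 541^524288 = 695 (mod 1094); answer 695
Stage 2: U1 = 695; m = 17; remainder = value at the root: 1*(17)^3 - 4*(17)^2 - 7*(17)^1 + 2 = (4913) + (-1156) + (-119) + (2) = 3640; answer 3640
Stage 3: U2 = 3640; c = 8332; 8332 = 2^2 * 2083; number of divisors = (2+1) * (1+1) = 6; answer 6
Stage 4: U3 = 6; r = 3; total draws C(6,4) = 15; favorable C(3,2)*C(3,2) = 9; P = 3/5; answer 3/5

3/5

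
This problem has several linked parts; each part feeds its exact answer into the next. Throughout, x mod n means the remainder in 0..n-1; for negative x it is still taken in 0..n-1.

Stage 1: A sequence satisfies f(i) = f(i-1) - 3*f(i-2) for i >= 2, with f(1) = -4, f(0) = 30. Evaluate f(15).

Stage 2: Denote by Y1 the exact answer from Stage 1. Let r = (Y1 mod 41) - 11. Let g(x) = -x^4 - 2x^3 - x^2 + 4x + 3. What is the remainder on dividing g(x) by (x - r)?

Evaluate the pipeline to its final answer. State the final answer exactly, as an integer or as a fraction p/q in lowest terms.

Stage 1: f(2) = 1*(-4) - 3*(30) = -94; iterating: f(2)=-94, f(3)=-82, f(4)=200, f(5)=446, f(6)=-154, f(7)=-1492, f(8)=-1030, f(9)=3446, f(10)=6536, f(11)=-3802, f(12)=-23410, f(13)=-12004, f(14)=58226, f(15)=94238; answer 94238
Stage 2: Y1 = 94238; r = 9; remainder = value at the root: -1*(9)^4 - 2*(9)^3 - 1*(9)^2 + 4*(9)^1 + 3 = (-6561) + (-1458) + (-81) + (36) + (3) = -8061; answer -8061

-8061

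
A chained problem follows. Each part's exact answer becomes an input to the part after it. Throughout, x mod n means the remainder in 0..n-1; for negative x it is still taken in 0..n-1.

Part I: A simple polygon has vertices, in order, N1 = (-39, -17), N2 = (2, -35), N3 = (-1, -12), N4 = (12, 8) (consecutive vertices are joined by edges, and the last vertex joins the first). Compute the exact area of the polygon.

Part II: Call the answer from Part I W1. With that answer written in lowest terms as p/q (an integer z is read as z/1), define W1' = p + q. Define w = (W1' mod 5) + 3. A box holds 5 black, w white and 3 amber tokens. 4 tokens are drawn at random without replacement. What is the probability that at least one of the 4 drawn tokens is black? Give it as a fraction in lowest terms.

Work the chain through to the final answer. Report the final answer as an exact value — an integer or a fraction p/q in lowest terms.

125/143

Part I: cross terms: (-39*-35 - 2*-17)=1399, (2*-12 - -1*-35)=-59, (-1*8 - 12*-12)=136, (12*-17 - -39*8)=108; twice the area = |1584| = 1584; area = 792; answer 792
Part II: W1 = 792; threaded value p + q = 793; w = 6; total draws C(14,4) = 1001; complement C(9,4) = 126; favorable 1001 - 126 = 875; P = 125/143; answer 125/143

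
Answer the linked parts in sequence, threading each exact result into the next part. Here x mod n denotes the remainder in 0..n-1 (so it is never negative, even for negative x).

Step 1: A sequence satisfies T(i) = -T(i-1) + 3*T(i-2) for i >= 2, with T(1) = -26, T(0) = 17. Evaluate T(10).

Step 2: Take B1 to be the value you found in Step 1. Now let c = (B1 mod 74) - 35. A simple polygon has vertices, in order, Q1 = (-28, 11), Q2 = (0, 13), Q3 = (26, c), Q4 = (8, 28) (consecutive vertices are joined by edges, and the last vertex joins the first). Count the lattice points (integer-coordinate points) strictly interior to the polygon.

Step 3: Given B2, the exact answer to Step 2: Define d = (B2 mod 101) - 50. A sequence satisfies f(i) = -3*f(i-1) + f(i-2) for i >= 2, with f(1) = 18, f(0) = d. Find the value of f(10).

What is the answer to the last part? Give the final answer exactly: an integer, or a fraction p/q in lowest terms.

Step 1: T(2) = -1*(-26) + 3*(17) = 77; iterating: T(2)=77, T(3)=-155, T(4)=386, T(5)=-851, T(6)=2009, T(7)=-4562, T(8)=10589, T(9)=-24275, T(10)=56042; answer 56042
Step 2: B1 = 56042; c = -11; cross terms: (-28*13 - 0*11)=-364, (0*-11 - 26*13)=-338, (26*28 - 8*-11)=816, (8*11 - -28*28)=872; twice the area = |986| = 986; area = 493; boundary points = 2 + 2 + 3 + 1 = 8; strictly interior points = area - boundary/2 + 1 = 490; answer 490
Step 3: B2 = 490; d = 36; f(2) = -3*(18) + 1*(36) = -18; iterating: f(2)=-18, f(3)=72, f(4)=-234, f(5)=774, f(6)=-2556, f(7)=8442, f(8)=-27882, f(9)=92088, f(10)=-304146; answer -304146

-304146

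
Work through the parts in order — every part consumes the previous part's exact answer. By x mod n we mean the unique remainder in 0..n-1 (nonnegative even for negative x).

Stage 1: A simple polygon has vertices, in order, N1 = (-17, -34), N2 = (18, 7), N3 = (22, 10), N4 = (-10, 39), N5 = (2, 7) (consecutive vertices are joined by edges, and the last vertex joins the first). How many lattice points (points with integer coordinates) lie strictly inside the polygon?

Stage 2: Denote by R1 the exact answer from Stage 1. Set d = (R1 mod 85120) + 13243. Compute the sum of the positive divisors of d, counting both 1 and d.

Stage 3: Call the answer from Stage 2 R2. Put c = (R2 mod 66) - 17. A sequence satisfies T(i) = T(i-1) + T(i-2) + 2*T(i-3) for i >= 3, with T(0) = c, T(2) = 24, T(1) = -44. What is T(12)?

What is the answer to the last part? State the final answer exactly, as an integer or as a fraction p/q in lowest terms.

-7598

Stage 1: cross terms: (-17*7 - 18*-34)=493, (18*10 - 22*7)=26, (22*39 - -10*10)=958, (-10*7 - 2*39)=-148, (2*-34 - -17*7)=51; twice the area = |1380| = 1380; area = 690; boundary points = 1 + 1 + 1 + 4 + 1 = 8; strictly interior points = area - boundary/2 + 1 = 687; answer 687
Stage 2: R1 = 687; d = 13930; 13930 = 2 * 5 * 7 * 199; sigma = (1 + 2) * (1 + 5) * (1 + 7) * (1 + 199) = 3 * 6 * 8 * 200 = 28800; answer 28800
Stage 3: R2 = 28800; c = 7; T(3) = 1*(24) + 1*(-44) + 2*(7) = -6; iterating: T(3)=-6, T(4)=-70, T(5)=-28, T(6)=-110, T(7)=-278, T(8)=-444, T(9)=-942, T(10)=-1942, T(11)=-3772, T(12)=-7598; answer -7598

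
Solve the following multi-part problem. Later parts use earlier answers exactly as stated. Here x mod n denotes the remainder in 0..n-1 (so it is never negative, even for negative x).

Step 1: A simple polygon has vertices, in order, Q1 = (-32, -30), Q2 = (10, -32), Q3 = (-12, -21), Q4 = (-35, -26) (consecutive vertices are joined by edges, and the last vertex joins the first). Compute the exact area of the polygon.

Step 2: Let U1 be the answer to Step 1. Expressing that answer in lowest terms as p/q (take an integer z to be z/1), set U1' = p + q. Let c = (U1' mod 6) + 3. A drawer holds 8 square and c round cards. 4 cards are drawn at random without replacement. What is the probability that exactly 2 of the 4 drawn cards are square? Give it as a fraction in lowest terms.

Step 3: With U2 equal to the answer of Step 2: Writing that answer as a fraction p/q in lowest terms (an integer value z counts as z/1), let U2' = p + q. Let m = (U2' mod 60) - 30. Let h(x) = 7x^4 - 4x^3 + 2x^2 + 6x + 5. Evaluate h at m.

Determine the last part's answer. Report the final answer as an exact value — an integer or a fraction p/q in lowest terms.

Step 1: cross terms: (-32*-32 - 10*-30)=1324, (10*-21 - -12*-32)=-594, (-12*-26 - -35*-21)=-423, (-35*-30 - -32*-26)=218; twice the area = |525| = 525; area = 525/2; answer 525/2
Step 2: U1 = 525/2; threaded value p + q = 527; c = 8; total draws C(16,4) = 1820; favorable C(8,2)*C(8,2) = 784; P = 28/65; answer 28/65
Step 3: U2 = 28/65; threaded value p + q = 93; m = 3; 7*(3)^4 - 4*(3)^3 + 2*(3)^2 + 6*(3)^1 + 5 = (567) + (-108) + (18) + (18) + (5) = 500; answer 500

500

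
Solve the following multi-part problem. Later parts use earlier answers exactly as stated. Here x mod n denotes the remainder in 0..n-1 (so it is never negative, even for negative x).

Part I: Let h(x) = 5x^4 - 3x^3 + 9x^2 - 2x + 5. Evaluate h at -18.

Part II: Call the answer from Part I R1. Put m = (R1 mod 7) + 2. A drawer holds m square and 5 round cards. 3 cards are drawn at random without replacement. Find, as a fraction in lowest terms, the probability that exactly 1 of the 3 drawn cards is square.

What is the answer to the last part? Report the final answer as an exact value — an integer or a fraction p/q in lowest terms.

Part I: 5*(-18)^4 - 3*(-18)^3 + 9*(-18)^2 - 2*(-18)^1 + 5 = (524880) + (17496) + (2916) + (36) + (5) = 545333; answer 545333
Part II: R1 = 545333; m = 7; total draws C(12,3) = 220; favorable C(7,1)*C(5,2) = 70; P = 7/22; answer 7/22

7/22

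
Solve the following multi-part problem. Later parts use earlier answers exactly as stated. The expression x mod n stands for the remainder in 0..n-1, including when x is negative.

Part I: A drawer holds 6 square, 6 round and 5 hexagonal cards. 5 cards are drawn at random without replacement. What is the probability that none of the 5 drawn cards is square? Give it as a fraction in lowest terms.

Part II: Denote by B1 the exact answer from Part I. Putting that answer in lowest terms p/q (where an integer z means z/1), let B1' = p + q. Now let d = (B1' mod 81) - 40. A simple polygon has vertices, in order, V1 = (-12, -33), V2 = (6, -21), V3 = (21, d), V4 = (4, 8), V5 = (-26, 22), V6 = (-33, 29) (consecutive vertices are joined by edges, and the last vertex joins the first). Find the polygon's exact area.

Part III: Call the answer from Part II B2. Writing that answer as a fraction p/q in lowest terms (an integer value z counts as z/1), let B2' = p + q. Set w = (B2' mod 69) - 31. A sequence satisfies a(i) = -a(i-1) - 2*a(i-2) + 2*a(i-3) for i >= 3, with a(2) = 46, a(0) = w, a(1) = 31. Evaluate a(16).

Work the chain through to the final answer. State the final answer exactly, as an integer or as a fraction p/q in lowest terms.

-5638

Part I: total draws C(17,5) = 6188; favorable C(11,5) = 462; P = 33/442; answer 33/442
Part II: B1 = 33/442; threaded value p + q = 475; d = 30; cross terms: (-12*-21 - 6*-33)=450, (6*30 - 21*-21)=621, (21*8 - 4*30)=48, (4*22 - -26*8)=296, (-26*29 - -33*22)=-28, (-33*-33 - -12*29)=1437; twice the area = |2824| = 2824; area = 1412; answer 1412
Part III: B2 = 1412; threaded value p + q = 1413; w = 2; a(3) = -1*(46) - 2*(31) + 2*(2) = -104; iterating: a(3)=-104, a(4)=74, a(5)=226, a(6)=-582, a(7)=278, a(8)=1338, a(9)=-3058, a(10)=938, a(11)=7854, a(12)=-15846, a(13)=2014, a(14)=45386, a(15)=-81106, a(16)=-5638; answer -5638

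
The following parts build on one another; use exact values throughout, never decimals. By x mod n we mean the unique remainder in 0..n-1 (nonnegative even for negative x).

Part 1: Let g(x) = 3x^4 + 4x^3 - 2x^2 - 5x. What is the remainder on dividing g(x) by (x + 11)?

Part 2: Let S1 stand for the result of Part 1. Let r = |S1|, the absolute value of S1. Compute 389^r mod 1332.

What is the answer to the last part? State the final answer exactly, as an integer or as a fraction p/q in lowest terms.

1

Part 1: remainder = value at the root: 3*(-11)^4 + 4*(-11)^3 - 2*(-11)^2 - 5*(-11)^1 = (43923) + (-5324) + (-242) + (55) = 38412; answer 38412
Part 2: S1 = 38412; r = 38412; squarings mod 1332: 389^1=389, 389^2=805, 389^4=673, 389^8=49, 389^16=1069, 389^32=1237, 389^64=1033, 389^128=157, 389^256=673, 389^512=49, 389^1024=1069, 389^2048=1237, 389^4096=1033, 389^8192=157, 389^16384=673, 389^32768=49; 389^38412 = 389^4 * 389^8 * 389^512 * 389^1024 * 389^4096 * 389^32768 = 1 (mod 1332); answer 1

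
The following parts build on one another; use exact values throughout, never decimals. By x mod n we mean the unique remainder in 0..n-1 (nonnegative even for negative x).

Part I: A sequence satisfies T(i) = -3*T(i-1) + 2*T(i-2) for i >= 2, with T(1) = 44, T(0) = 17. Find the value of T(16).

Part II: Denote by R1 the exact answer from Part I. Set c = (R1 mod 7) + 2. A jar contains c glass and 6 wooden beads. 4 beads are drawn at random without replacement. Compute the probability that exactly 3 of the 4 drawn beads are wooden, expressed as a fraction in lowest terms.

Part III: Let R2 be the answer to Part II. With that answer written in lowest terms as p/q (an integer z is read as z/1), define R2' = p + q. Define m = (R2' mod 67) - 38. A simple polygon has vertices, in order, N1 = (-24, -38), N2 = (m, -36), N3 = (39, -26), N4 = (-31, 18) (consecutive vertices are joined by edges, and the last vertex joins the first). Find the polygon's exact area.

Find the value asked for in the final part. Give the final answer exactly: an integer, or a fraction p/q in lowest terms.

Part I: T(2) = -3*(44) + 2*(17) = -98; iterating: T(2)=-98, T(3)=382, T(4)=-1342, T(5)=4790, T(6)=-17054, T(7)=60742, T(8)=-216334, T(9)=770486, T(10)=-2744126, T(11)=9773350, T(12)=-34808302, T(13)=123971606, T(14)=-441531422, T(15)=1572537478, T(16)=-5600675278; answer -5600675278
Part II: R1 = -5600675278; c = 7; total draws C(13,4) = 715; favorable C(6,3)*C(7,1) = 140; P = 28/143; answer 28/143
Part III: R2 = 28/143; threaded value p + q = 171; m = -1; cross terms: (-24*-36 - -1*-38)=826, (-1*-26 - 39*-36)=1430, (39*18 - -31*-26)=-104, (-31*-38 - -24*18)=1610; twice the area = |3762| = 3762; area = 1881; answer 1881

1881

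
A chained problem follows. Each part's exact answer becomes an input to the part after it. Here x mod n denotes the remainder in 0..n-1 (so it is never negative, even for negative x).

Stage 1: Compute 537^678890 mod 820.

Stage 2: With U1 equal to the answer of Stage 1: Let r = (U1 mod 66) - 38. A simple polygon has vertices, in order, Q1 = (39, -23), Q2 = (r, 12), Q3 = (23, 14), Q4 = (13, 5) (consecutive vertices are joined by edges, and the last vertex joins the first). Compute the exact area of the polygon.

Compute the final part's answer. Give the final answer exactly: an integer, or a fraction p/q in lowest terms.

Stage 1: squarings mod 820: 537^1=537, 537^2=549, 537^4=461, 537^8=141, 537^16=201, 537^32=221, 537^64=461, 537^128=141, 537^256=201, 537^512=221, 537^1024=461, 537^2048=141, 537^4096=201, 537^8192=221, 537^16384=461, 537^32768=141, 537^65536=201, 537^131072=221, 537^262144=461, 537^524288=141; 537^678890 = 537^2 * 537^8 * 537^32 * 537^64 * 537^128 * 537^256 * 537^512 * 537^2048 * 537^4096 * 537^16384 * 537^131072 * 537^524288 = 329 (mod 820); answer 329
Stage 2: U1 = 329; r = 27; cross terms: (39*12 - 27*-23)=1089, (27*14 - 23*12)=102, (23*5 - 13*14)=-67, (13*-23 - 39*5)=-494; twice the area = |630| = 630; area = 315; answer 315

315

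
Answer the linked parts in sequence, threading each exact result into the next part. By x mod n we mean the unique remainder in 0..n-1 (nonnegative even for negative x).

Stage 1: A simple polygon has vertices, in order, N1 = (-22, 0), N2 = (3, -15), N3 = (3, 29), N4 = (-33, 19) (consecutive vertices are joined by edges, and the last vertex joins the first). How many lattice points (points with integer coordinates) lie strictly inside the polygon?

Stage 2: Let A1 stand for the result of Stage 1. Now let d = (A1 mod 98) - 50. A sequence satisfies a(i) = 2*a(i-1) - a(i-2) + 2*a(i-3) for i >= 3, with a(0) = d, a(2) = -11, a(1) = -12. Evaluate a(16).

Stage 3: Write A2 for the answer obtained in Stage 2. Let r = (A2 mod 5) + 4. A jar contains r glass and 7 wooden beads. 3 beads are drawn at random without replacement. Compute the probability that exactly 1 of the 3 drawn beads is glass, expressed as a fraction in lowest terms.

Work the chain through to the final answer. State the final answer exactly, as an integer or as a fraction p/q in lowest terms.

21/52

Stage 1: cross terms: (-22*-15 - 3*0)=330, (3*29 - 3*-15)=132, (3*19 - -33*29)=1014, (-33*0 - -22*19)=418; twice the area = |1894| = 1894; area = 947; boundary points = 5 + 44 + 2 + 1 = 52; strictly interior points = area - boundary/2 + 1 = 922; answer 922
Stage 2: A1 = 922; d = -10; a(3) = 2*(-11) - 1*(-12) + 2*(-10) = -30; iterating: a(3)=-30, a(4)=-73, a(5)=-138, a(6)=-263, a(7)=-534, a(8)=-1081, a(9)=-2154, a(10)=-4295, a(11)=-8598, a(12)=-17209, a(13)=-34410, a(14)=-68807, a(15)=-137622, a(16)=-275257; answer -275257
Stage 3: A2 = -275257; r = 7; total draws C(14,3) = 364; favorable C(7,1)*C(7,2) = 147; P = 21/52; answer 21/52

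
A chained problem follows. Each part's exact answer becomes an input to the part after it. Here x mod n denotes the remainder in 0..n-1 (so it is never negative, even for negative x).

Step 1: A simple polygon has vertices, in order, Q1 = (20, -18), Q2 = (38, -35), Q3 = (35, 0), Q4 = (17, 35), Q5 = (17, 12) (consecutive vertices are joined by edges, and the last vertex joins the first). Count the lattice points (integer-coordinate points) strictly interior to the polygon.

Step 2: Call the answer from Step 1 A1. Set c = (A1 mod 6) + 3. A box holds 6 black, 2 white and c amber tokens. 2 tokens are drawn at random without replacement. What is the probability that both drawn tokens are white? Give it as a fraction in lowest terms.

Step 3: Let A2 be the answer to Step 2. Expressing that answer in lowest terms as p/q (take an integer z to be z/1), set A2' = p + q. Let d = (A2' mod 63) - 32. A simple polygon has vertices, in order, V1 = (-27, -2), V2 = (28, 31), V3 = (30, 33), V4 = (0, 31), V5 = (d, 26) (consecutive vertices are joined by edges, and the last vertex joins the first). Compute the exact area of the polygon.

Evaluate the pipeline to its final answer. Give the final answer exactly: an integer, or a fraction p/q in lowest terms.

Step 1: cross terms: (20*-35 - 38*-18)=-16, (38*0 - 35*-35)=1225, (35*35 - 17*0)=1225, (17*12 - 17*35)=-391, (17*-18 - 20*12)=-546; twice the area = |1497| = 1497; area = 1497/2; boundary points = 1 + 1 + 1 + 23 + 3 = 29; strictly interior points = area - boundary/2 + 1 = 735; answer 735
Step 2: A1 = 735; c = 6; total draws C(14,2) = 91; favorable C(2,2) = 1; P = 1/91; answer 1/91
Step 3: A2 = 1/91; threaded value p + q = 92; d = -3; cross terms: (-27*31 - 28*-2)=-781, (28*33 - 30*31)=-6, (30*31 - 0*33)=930, (0*26 - -3*31)=93, (-3*-2 - -27*26)=708; twice the area = |944| = 944; area = 472; answer 472

472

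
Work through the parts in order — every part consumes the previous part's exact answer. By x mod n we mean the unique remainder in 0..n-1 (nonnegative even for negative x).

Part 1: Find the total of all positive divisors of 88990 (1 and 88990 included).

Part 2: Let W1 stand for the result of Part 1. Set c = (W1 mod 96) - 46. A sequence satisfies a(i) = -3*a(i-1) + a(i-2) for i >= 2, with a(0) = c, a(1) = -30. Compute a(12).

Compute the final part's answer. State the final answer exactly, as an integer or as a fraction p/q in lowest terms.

Part 1: 88990 = 2 * 5 * 11 * 809; sigma = (1 + 2) * (1 + 5) * (1 + 11) * (1 + 809) = 3 * 6 * 12 * 810 = 174960; answer 174960
Part 2: W1 = 174960; c = 2; a(2) = -3*(-30) + 1*(2) = 92; iterating: a(2)=92, a(3)=-306, a(4)=1010, a(5)=-3336, a(6)=11018, a(7)=-36390, a(8)=120188, a(9)=-396954, a(10)=1311050, a(11)=-4330104, a(12)=14301362; answer 14301362

14301362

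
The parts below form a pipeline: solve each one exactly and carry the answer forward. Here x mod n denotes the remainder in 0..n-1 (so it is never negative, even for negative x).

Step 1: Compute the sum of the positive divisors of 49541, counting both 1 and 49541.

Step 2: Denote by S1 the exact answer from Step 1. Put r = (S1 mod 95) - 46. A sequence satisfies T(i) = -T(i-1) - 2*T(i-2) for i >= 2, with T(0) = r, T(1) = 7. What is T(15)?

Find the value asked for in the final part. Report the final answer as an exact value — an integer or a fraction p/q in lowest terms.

-805

Step 1: 49541 = 107 * 463; sigma = (1 + 107) * (1 + 463) = 108 * 464 = 50112; answer 50112
Step 2: S1 = 50112; r = 1; T(2) = -1*(7) - 2*(1) = -9; iterating: T(2)=-9, T(3)=-5, T(4)=23, T(5)=-13, T(6)=-33, T(7)=59, T(8)=7, T(9)=-125, T(10)=111, T(11)=139, T(12)=-361, T(13)=83, T(14)=639, T(15)=-805; answer -805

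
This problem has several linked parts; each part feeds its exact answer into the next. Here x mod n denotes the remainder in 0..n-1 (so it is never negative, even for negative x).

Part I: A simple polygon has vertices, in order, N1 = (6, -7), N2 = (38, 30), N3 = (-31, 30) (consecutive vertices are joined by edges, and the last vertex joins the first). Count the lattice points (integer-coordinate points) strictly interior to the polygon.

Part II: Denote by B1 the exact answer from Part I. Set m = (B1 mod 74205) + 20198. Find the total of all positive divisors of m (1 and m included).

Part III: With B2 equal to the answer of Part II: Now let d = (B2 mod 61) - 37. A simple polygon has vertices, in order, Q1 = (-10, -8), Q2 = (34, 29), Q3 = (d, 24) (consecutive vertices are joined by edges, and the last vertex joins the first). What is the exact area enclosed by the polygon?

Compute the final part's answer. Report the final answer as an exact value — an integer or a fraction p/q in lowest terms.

557/2

Part I: cross terms: (6*30 - 38*-7)=446, (38*30 - -31*30)=2070, (-31*-7 - 6*30)=37; twice the area = |2553| = 2553; area = 2553/2; boundary points = 1 + 69 + 37 = 107; strictly interior points = area - boundary/2 + 1 = 1224; answer 1224
Part II: B1 = 1224; m = 21422; 21422 = 2 * 10711; sigma = (1 + 2) * (1 + 10711) = 3 * 10712 = 32136; answer 32136
Part III: B2 = 32136; d = 13; cross terms: (-10*29 - 34*-8)=-18, (34*24 - 13*29)=439, (13*-8 - -10*24)=136; twice the area = |557| = 557; area = 557/2; answer 557/2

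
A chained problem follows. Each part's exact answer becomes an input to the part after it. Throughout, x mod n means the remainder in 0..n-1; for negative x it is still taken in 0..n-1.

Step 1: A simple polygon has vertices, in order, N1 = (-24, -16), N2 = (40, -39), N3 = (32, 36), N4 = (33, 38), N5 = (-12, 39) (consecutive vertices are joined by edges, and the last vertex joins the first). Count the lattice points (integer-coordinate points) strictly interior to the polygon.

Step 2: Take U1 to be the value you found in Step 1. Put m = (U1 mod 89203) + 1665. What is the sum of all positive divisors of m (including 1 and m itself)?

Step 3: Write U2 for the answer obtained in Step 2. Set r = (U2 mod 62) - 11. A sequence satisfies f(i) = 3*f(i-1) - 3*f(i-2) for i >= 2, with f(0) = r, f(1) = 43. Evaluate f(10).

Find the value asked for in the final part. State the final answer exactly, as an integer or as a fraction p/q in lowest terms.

2673

Step 1: cross terms: (-24*-39 - 40*-16)=1576, (40*36 - 32*-39)=2688, (32*38 - 33*36)=28, (33*39 - -12*38)=1743, (-12*-16 - -24*39)=1128; twice the area = |7163| = 7163; area = 7163/2; boundary points = 1 + 1 + 1 + 1 + 1 = 5; strictly interior points = area - boundary/2 + 1 = 3580; answer 3580
Step 2: U1 = 3580; m = 5245; 5245 = 5 * 1049; sigma = (1 + 5) * (1 + 1049) = 6 * 1050 = 6300; answer 6300
Step 3: U2 = 6300; r = 27; f(2) = 3*(43) - 3*(27) = 48; iterating: f(2)=48, f(3)=15, f(4)=-99, f(5)=-342, f(6)=-729, f(7)=-1161, f(8)=-1296, f(9)=-405, f(10)=2673; answer 2673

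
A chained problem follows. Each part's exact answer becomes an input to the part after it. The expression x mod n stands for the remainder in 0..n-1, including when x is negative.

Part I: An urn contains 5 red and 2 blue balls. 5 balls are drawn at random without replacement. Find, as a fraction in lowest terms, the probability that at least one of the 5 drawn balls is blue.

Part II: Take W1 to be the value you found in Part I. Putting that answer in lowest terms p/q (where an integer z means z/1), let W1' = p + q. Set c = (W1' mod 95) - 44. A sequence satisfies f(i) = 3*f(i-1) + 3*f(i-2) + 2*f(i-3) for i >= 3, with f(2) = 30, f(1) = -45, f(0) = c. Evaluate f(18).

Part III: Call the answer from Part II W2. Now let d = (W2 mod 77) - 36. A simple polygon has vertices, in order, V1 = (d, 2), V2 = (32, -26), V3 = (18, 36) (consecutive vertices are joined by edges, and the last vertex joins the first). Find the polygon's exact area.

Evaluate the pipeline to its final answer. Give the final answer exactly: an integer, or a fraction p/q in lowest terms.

Part I: total draws C(7,5) = 21; complement C(5,5) = 1; favorable 21 - 1 = 20; P = 20/21; answer 20/21
Part II: W1 = 20/21; threaded value p + q = 41; c = -3; f(3) = 3*(30) + 3*(-45) + 2*(-3) = -51; iterating: f(3)=-51, f(4)=-153, f(5)=-552, f(6)=-2217, f(7)=-8613, f(8)=-33594, f(9)=-131055, f(10)=-511173, f(11)=-1993872, f(12)=-7777245, f(13)=-30335697, f(14)=-118326570, f(15)=-461541291, f(16)=-1800274977, f(17)=-7022101944, f(18)=-27390213345; answer -27390213345
Part III: W2 = -27390213345; d = 8; cross terms: (8*-26 - 32*2)=-272, (32*36 - 18*-26)=1620, (18*2 - 8*36)=-252; twice the area = |1096| = 1096; area = 548; answer 548

548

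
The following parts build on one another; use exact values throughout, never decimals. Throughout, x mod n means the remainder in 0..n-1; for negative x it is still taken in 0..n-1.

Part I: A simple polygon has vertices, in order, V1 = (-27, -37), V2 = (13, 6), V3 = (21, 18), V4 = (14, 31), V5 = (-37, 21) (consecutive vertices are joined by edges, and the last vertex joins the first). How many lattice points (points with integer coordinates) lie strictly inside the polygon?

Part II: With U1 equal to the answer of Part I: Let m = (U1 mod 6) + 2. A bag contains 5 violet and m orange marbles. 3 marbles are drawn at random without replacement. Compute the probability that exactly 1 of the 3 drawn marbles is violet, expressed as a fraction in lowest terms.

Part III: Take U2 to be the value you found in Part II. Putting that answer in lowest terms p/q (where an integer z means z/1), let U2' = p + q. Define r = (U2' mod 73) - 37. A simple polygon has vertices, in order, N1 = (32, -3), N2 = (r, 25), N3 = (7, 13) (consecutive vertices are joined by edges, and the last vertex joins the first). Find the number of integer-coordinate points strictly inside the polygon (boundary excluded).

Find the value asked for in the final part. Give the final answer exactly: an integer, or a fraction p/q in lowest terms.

72

Part I: cross terms: (-27*6 - 13*-37)=319, (13*18 - 21*6)=108, (21*31 - 14*18)=399, (14*21 - -37*31)=1441, (-37*-37 - -27*21)=1936; twice the area = |4203| = 4203; area = 4203/2; boundary points = 1 + 4 + 1 + 1 + 2 = 9; strictly interior points = area - boundary/2 + 1 = 2098; answer 2098
Part II: U1 = 2098; m = 6; total draws C(11,3) = 165; favorable C(5,1)*C(6,2) = 75; P = 5/11; answer 5/11
Part III: U2 = 5/11; threaded value p + q = 16; r = -21; cross terms: (32*25 - -21*-3)=737, (-21*13 - 7*25)=-448, (7*-3 - 32*13)=-437; twice the area = |-148| = 148; area = 74; boundary points = 1 + 4 + 1 = 6; strictly interior points = area - boundary/2 + 1 = 72; answer 72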